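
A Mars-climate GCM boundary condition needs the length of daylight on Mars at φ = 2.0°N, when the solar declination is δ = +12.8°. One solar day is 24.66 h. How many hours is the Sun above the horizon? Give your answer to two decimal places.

cos H₀ = −tan φ · tan δ = −tan(+2.0°) × tan(+12.800°) = -0.0079, so H₀ = 1.5787 rad = 90.45°.
Daylight = 2H₀/(2π) × 24.66 h = (1.5787/π) × 24.66 = 12.39 h.

12.39 h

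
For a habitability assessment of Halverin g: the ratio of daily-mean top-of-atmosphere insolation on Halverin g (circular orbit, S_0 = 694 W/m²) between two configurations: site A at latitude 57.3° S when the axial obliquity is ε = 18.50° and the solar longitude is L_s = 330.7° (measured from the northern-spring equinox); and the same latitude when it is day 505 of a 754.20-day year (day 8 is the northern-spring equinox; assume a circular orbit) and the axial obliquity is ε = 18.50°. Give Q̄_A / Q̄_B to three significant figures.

— Configuration A (ϕ=-57.3°):
Solar declination: sin δ = sin ε · sin L_s = sin 18.50° × sin 330.7° = -0.15528, so δ = -8.933°.
cos h₀ = −tan(-57.3°) tan(-8.933°) = -0.2448, h₀ = 1.8182 rad.
Bracket: h₀ sin ϕ sin δ + cos ϕ cos δ sin h₀ = 1.8182×-0.84151×-0.15528 + 0.54024×0.98787×0.96956 = 0.237584 + 0.517441 = 0.755025.
Q̄ = (S_0/π) × [bracket] = (694/π) × 0.755025 = 166.79 W/m².
— Configuration B (ϕ=-57.3°):
Solar longitude: L_s = 360° × (505 − 8)/754.20 = 237.232°.
sin δ = sin 18.50° × sin 237.232° = -0.26681, so δ = -15.475°.
cos h₀ = −tan(-57.3°) tan(-15.475°) = -0.4312, h₀ = 2.0167 rad.
Bracket: h₀ sin ϕ sin δ + cos ϕ cos δ sin h₀ = 2.0167×-0.84151×-0.26681 + 0.54024×0.96375×0.90224 = 0.452796 + 0.469757 = 0.922553.
Q̄ = (S_0/π) × [bracket] = (694/π) × 0.922553 = 203.80 W/m².
Ratio Q̄_A / Q̄_B = 166.79 / 203.80 = 0.8184.

Q̄_A / Q̄_B ≈ 0.818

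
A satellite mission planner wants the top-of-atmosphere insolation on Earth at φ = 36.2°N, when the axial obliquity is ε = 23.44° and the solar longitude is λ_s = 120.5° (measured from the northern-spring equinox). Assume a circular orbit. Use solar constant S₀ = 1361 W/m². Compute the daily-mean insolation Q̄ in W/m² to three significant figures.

Q̄ ≈ 478 W/m²

Solar declination: sin δ = sin ε · sin λ_s = sin 23.44° × sin 120.5° = 0.34275, so δ = +20.044°.
cos H₀ = −tan(+36.2°) tan(+20.044°) = -0.2670, H₀ = 1.8411 rad.
Bracket: H₀ sin φ sin δ + cos φ cos δ sin H₀ = 1.8411×0.59061×0.34275 + 0.80696×0.93943×0.96369 = 0.372697 + 0.730556 = 1.103253.
Q̄ = (S₀/π) × [bracket] = (1361/π) × 1.103253 = 478.0 W/m².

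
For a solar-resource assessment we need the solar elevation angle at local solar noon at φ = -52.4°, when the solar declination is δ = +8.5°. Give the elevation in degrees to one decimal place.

At local noon the hour angle is zero, so the zenith angle equals |φ − δ| = |-52.4° − (+8.500°)| = 60.900°.
Elevation = 90° − 60.900° = 29.1°.

29.1°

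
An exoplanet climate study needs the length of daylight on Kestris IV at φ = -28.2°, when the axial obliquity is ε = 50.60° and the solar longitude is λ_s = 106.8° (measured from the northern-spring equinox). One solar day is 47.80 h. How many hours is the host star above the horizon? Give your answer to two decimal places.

14.31 h

Solar declination: sin δ = sin ε · sin λ_s = sin 50.60° × sin 106.8° = 0.73975, so δ = +47.710°.
cos H₀ = −tan φ · tan δ = −tan(-28.2°) × tan(+47.710°) = 0.5895, so H₀ = 0.9404 rad = 53.88°.
Daylight = 2H₀/(2π) × 47.80 h = (0.9404/π) × 47.80 = 14.31 h.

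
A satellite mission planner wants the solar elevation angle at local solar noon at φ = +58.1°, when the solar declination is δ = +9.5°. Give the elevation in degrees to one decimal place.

At local noon the hour angle is zero, so the zenith angle equals |φ − δ| = |+58.1° − (+9.500°)| = 48.600°.
Elevation = 90° − 48.600° = 41.4°.

41.4°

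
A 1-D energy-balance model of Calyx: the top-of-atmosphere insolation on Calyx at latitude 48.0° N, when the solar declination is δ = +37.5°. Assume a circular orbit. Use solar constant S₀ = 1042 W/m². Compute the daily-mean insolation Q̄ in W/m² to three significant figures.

Q̄ ≈ 481 W/m²

cos H₀ = −tan(+48.0°) tan(+37.500°) = -0.8522, H₀ = 2.5910 rad.
Bracket: H₀ sin φ sin δ + cos φ cos δ sin H₀ = 2.5910×0.74314×0.60876 + 0.66913×0.79335×0.52321 = 1.172153 + 0.277748 = 1.449901.
Q̄ = (S₀/π) × [bracket] = (1042/π) × 1.449901 = 480.9 W/m².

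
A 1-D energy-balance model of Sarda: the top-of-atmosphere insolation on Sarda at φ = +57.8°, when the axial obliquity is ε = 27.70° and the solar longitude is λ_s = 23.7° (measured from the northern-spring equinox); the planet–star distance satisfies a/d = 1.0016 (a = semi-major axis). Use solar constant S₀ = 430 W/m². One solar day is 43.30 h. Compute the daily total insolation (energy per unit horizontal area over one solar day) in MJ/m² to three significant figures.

17.0 MJ/m²

Solar declination: sin δ = sin ε · sin λ_s = sin 27.70° × sin 23.7° = 0.18684, so δ = +10.769°.
cos H₀ = −tan(+57.8°) tan(+10.769°) = -0.3020, H₀ = 1.8776 rad.
Bracket: H₀ sin φ sin δ + cos φ cos δ sin H₀ = 1.8776×0.84619×0.18684 + 0.53288×0.98239×0.95330 = 0.296853 + 0.499049 = 0.795902.
Inverse-square distance factor (a/d)² = 1.0016² = 1.003203.
Q̄ = (S₀/π) × 1.003203 × [bracket] = (430/π) × 1.003203 × 0.795902 = 109.29 W/m².
Daily total = Q̄ × 43.30 h × 3600 s/h = 109.29 × 43.30 × 3600 / 10⁶ = 17.04 MJ/m².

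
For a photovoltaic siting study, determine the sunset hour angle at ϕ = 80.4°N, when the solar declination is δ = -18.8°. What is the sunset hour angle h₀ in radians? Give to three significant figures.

cos h₀ = −tan ϕ · tan δ = 2.0127 ≥ 1, so the Sun never rises (polar night) and h₀ = 0.

h₀ = 0.00 rad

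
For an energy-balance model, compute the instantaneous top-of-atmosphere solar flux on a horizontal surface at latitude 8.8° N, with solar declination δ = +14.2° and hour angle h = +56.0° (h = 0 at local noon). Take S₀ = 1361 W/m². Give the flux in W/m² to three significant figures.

cos θ_z = sin φ sin δ + cos φ cos δ cos h = 0.037529 + 0.535725 = 0.573254.
Flux = S₀ · cos θ_z = 1361 × 0.573254 = 780.2 W/m².

780 W/m²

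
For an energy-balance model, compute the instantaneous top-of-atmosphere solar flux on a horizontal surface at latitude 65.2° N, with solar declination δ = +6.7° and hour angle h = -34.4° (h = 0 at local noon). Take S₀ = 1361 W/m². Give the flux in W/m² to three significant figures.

612 W/m²

cos θ_z = sin φ sin δ + cos φ cos δ cos h = 0.105911 + 0.343732 = 0.449643.
Flux = S₀ · cos θ_z = 1361 × 0.449643 = 612.0 W/m².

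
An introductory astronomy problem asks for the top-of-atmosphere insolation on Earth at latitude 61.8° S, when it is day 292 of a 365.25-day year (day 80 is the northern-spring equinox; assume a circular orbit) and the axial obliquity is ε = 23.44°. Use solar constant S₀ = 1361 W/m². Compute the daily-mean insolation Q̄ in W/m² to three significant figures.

Solar longitude: λ_s = 360° × (292 − 80)/365.25 = 208.953°.
sin δ = sin 23.44° × sin 208.953° = -0.19256, so δ = -11.103°.
cos H₀ = −tan(-61.8°) tan(-11.103°) = -0.3660, H₀ = 1.9455 rad.
Bracket: H₀ sin φ sin δ + cos φ cos δ sin H₀ = 1.9455×-0.88130×-0.19256 + 0.47255×0.98128×0.93062 = 0.330157 + 0.431532 = 0.761689.
Q̄ = (S₀/π) × [bracket] = (1361/π) × 0.761689 = 330.0 W/m².

Q̄ ≈ 330 W/m²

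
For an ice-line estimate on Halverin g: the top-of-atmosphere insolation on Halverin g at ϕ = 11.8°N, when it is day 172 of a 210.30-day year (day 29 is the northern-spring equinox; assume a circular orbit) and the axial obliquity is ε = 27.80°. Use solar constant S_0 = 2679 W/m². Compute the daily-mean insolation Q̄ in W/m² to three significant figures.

Q̄ ≈ 645 W/m²

Solar longitude: L_s = 360° × (172 − 29)/210.30 = 244.793°.
sin δ = sin 27.80° × sin 244.793° = -0.42198, so δ = -24.959°.
cos h₀ = −tan(+11.8°) tan(-24.959°) = 0.0972, h₀ = 1.4734 rad.
Bracket: h₀ sin ϕ sin δ + cos ϕ cos δ sin h₀ = 1.4734×0.20450×-0.42198 + 0.97887×0.90661×0.99526 = -0.127147 + 0.883247 = 0.756100.
Q̄ = (S_0/π) × [bracket] = (2679/π) × 0.756100 = 644.8 W/m².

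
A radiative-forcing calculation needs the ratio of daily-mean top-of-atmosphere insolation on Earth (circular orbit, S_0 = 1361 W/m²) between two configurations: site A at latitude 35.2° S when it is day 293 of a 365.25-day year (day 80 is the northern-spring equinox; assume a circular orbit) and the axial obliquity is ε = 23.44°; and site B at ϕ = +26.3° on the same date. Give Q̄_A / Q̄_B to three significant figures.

Q̄_A / Q̄_B ≈ 1.33

— Configuration A (ϕ=-35.2°):
Solar longitude: L_s = 360° × (293 − 80)/365.25 = 209.938°.
sin δ = sin 23.44° × sin 209.938° = -0.19852, so δ = -11.451°.
cos h₀ = −tan(-35.2°) tan(-11.451°) = -0.1429, h₀ = 1.7142 rad.
Bracket: h₀ sin ϕ sin δ + cos ϕ cos δ sin h₀ = 1.7142×-0.57643×-0.19852 + 0.81714×0.98010×0.98974 = 0.196161 + 0.792662 = 0.988823.
Q̄ = (S_0/π) × [bracket] = (1361/π) × 0.988823 = 428.38 W/m².
— Configuration B (ϕ=+26.3°):
cos h₀ = −tan(+26.3°) tan(-11.451°) = 0.1001, h₀ = 1.4705 rad.
Bracket: h₀ sin ϕ sin δ + cos ϕ cos δ sin h₀ = 1.4705×0.44307×-0.19852 + 0.89649×0.98010×0.99498 = -0.129343 + 0.874239 = 0.744896.
Q̄ = (S_0/π) × [bracket] = (1361/π) × 0.744896 = 322.70 W/m².
Ratio Q̄_A / Q̄_B = 428.38 / 322.70 = 1.327.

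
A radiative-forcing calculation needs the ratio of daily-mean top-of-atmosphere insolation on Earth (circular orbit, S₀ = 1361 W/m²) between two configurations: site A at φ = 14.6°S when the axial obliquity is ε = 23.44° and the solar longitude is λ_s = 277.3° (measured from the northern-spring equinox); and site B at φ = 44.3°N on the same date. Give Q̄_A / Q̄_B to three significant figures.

Q̄_A / Q̄_B ≈ 3.71

— Configuration A (φ=-14.6°):
Solar declination: sin δ = sin ε · sin λ_s = sin 23.44° × sin 277.3° = -0.39456, so δ = -23.239°.
cos H₀ = −tan(-14.6°) tan(-23.239°) = -0.1119, H₀ = 1.6829 rad.
Bracket: H₀ sin φ sin δ + cos φ cos δ sin H₀ = 1.6829×-0.25207×-0.39456 + 0.96771×0.91887×0.99372 = 0.167376 + 0.883616 = 1.050992.
Q̄ = (S₀/π) × [bracket] = (1361/π) × 1.050992 = 455.31 W/m².
— Configuration B (φ=+44.3°):
cos H₀ = −tan(+44.3°) tan(-23.239°) = 0.4190, H₀ = 1.1384 rad.
Bracket: H₀ sin φ sin δ + cos φ cos δ sin H₀ = 1.1384×0.69842×-0.39456 + 0.71569×0.91887×0.90797 = -0.313707 + 0.597105 = 0.283398.
Q̄ = (S₀/π) × [bracket] = (1361/π) × 0.283398 = 122.77 W/m².
Ratio Q̄_A / Q̄_B = 455.31 / 122.77 = 3.709.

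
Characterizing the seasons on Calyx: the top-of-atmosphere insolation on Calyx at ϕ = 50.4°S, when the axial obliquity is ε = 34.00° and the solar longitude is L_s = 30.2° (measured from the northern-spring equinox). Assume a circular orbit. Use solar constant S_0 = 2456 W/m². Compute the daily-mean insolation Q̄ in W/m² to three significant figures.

Q̄ ≈ 242 W/m²

Solar declination: sin δ = sin ε · sin L_s = sin 34.00° × sin 30.2° = 0.28129, so δ = +16.337°.
cos h₀ = −tan(-50.4°) tan(+16.337°) = 0.3543, h₀ = 1.2086 rad.
Bracket: h₀ sin ϕ sin δ + cos ϕ cos δ sin h₀ = 1.2086×-0.77051×0.28129 + 0.63742×0.95962×0.93512 = -0.261948 + 0.571995 = 0.310047.
Q̄ = (S_0/π) × [bracket] = (2456/π) × 0.310047 = 242.4 W/m².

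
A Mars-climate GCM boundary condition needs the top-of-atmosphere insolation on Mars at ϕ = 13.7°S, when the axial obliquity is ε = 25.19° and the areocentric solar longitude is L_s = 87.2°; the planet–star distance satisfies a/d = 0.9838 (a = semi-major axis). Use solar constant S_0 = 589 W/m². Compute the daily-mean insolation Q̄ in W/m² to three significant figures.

sin δ = sin 25.19° × sin 87.2° = 0.42511, so δ = +25.158°.
cos h₀ = −tan(-13.7°) tan(+25.158°) = 0.1145, h₀ = 1.4561 rad.
Bracket: h₀ sin ϕ sin δ + cos ϕ cos δ sin h₀ = 1.4561×-0.23684×0.42511 + 0.97155×0.90514×0.99342 = -0.146605 + 0.873602 = 0.726997.
Inverse-square distance factor (a/d)² = 0.9838² = 0.967862.
Q̄ = (S_0/π) × 0.967862 × [bracket] = (589/π) × 0.967862 × 0.726997 = 131.9 W/m².

Q̄ ≈ 132 W/m²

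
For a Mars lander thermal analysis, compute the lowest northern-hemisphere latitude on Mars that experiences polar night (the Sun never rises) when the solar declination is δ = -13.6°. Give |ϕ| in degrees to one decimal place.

|ϕ| = 76.4°

Polar night requires cos h₀ = −tan ϕ tan δ ≥ 1, i.e. tan ϕ tan δ ≤ −1.
The boundary is |tan ϕ| · |tan δ| = 1, so |ϕ| = 90° − |δ| = 90° − 13.6° = 76.4° in the northern hemisphere.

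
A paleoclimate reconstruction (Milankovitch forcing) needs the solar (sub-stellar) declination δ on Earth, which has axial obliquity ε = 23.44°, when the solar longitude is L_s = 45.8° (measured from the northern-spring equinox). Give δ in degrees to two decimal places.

sin δ = sin ε · sin L_s = sin 23.44° × sin 45.8° = 0.285179.
δ = arcsin(0.285179) = +16.57°.

δ = +16.57°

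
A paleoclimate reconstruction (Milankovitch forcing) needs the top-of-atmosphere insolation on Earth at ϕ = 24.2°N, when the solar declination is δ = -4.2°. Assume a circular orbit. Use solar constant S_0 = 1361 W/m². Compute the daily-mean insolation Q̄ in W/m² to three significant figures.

Q̄ ≈ 374 W/m²

cos h₀ = −tan(+24.2°) tan(-4.200°) = 0.0330, h₀ = 1.5378 rad.
Bracket: h₀ sin ϕ sin δ + cos ϕ cos δ sin h₀ = 1.5378×0.40992×-0.07324 + 0.91212×0.99731×0.99946 = -0.046169 + 0.909175 = 0.863006.
Q̄ = (S_0/π) × [bracket] = (1361/π) × 0.863006 = 373.9 W/m².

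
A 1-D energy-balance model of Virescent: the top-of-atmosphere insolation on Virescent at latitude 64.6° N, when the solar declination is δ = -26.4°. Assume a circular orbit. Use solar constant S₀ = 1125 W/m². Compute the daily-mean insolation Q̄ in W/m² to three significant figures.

cos H₀ = −tan(+64.6°) tan(-26.400°) = 1.0454 ≥ 1 ⇒ polar night, H₀ = 0 and Q̄ = 0.

Q̄ ≈ 0.00 W/m²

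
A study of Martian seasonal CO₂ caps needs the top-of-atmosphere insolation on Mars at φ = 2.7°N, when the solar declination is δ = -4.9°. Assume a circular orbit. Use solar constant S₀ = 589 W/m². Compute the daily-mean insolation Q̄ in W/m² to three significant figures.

cos H₀ = −tan(+2.7°) tan(-4.900°) = 0.0040, H₀ = 1.5668 rad.
Bracket: H₀ sin φ sin δ + cos φ cos δ sin H₀ = 1.5668×0.04711×-0.08542 + 0.99889×0.99635×0.99999 = -0.006305 + 0.995234 = 0.988929.
Q̄ = (S₀/π) × [bracket] = (589/π) × 0.988929 = 185.4 W/m².

Q̄ ≈ 185 W/m²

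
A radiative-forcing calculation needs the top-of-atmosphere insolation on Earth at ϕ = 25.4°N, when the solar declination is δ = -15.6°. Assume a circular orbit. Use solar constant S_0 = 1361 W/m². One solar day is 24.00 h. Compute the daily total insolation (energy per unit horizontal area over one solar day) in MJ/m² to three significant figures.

26.1 MJ/m²

cos h₀ = −tan(+25.4°) tan(-15.600°) = 0.1326, h₀ = 1.4378 rad.
Bracket: h₀ sin ϕ sin δ + cos ϕ cos δ sin h₀ = 1.4378×0.42894×-0.26892 + 0.90334×0.96316×0.99117 = -0.165851 + 0.862378 = 0.696527.
Q̄ = (S_0/π) × [bracket] = (1361/π) × 0.696527 = 301.75 W/m².
Daily total = Q̄ × 24.00 h × 3600 s/h = 301.75 × 24.00 × 3600 / 10⁶ = 26.07 MJ/m².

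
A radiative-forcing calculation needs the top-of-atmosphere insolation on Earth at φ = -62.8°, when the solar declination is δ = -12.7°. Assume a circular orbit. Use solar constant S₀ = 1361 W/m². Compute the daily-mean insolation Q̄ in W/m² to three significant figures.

Q̄ ≈ 345 W/m²

cos H₀ = −tan(-62.8°) tan(-12.700°) = -0.4385, H₀ = 2.0247 rad.
Bracket: H₀ sin φ sin δ + cos φ cos δ sin H₀ = 2.0247×-0.88942×-0.21985 + 0.45710×0.97553×0.89873 = 0.395908 + 0.400757 = 0.796665.
Q̄ = (S₀/π) × [bracket] = (1361/π) × 0.796665 = 345.1 W/m².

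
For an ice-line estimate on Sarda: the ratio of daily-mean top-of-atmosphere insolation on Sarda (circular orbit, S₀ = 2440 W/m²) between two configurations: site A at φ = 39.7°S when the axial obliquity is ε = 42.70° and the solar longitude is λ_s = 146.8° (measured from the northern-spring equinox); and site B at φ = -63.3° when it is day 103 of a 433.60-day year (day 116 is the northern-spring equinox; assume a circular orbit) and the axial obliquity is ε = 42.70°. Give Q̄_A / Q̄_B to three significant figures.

Q̄_A / Q̄_B ≈ 0.598

— Configuration A (φ=-39.7°):
Solar declination: sin δ = sin ε · sin λ_s = sin 42.70° × sin 146.8° = 0.37134, so δ = +21.798°.
cos H₀ = −tan(-39.7°) tan(+21.798°) = 0.3320, H₀ = 1.2323 rad.
Bracket: H₀ sin φ sin δ + cos φ cos δ sin H₀ = 1.2323×-0.63877×0.37134 + 0.76940×0.92850×0.94327 = -0.292303 + 0.673861 = 0.381558.
Q̄ = (S₀/π) × [bracket] = (2440/π) × 0.381558 = 296.35 W/m².
— Configuration B (φ=-63.3°):
Solar longitude: λ_s = 360° × (103 − 116)/433.60 = -10.793°, i.e. -10.793° + 360° = 349.207°.
sin δ = sin 42.70° × sin 349.207° = -0.12700, so δ = -7.296°.
cos H₀ = −tan(-63.3°) tan(-7.296°) = -0.2546, H₀ = 1.8282 rad.
Bracket: H₀ sin φ sin δ + cos φ cos δ sin H₀ = 1.8282×-0.89337×-0.12700 + 0.44932×0.99190×0.96706 = 0.207424 + 0.431000 = 0.638424.
Q̄ = (S₀/π) × [bracket] = (2440/π) × 0.638424 = 495.85 W/m².
Ratio Q̄_A / Q̄_B = 296.35 / 495.85 = 0.5977.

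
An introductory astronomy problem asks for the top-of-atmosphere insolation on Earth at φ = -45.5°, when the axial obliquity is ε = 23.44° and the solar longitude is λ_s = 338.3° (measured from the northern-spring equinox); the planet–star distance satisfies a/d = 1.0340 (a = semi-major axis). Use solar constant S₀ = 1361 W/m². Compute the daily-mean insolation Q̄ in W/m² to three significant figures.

Q̄ ≈ 401 W/m²

Solar declination: sin δ = sin ε · sin λ_s = sin 23.44° × sin 338.3° = -0.14708, so δ = -8.458°.
cos H₀ = −tan(-45.5°) tan(-8.458°) = -0.1513, H₀ = 1.7227 rad.
Bracket: H₀ sin φ sin δ + cos φ cos δ sin H₀ = 1.7227×-0.71325×-0.14708 + 0.70091×0.98912×0.98849 = 0.180720 + 0.685304 = 0.866024.
Inverse-square distance factor (a/d)² = 1.0340² = 1.069156.
Q̄ = (S₀/π) × 1.069156 × [bracket] = (1361/π) × 1.069156 × 0.866024 = 401.1 W/m².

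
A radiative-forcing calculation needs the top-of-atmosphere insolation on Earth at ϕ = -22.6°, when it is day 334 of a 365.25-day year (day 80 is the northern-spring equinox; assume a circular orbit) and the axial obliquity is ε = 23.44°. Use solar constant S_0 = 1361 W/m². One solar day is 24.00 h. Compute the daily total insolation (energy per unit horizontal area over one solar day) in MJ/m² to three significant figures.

41.0 MJ/m²

Solar longitude: L_s = 360° × (334 − 80)/365.25 = 250.349°.
sin δ = sin 23.44° × sin 250.349° = -0.37462, so δ = -22.001°.
cos h₀ = −tan(-22.6°) tan(-22.001°) = -0.1682, h₀ = 1.7398 rad.
Bracket: h₀ sin ϕ sin δ + cos ϕ cos δ sin h₀ = 1.7398×-0.38430×-0.37462 + 0.92321×0.92718×0.98576 = 0.250473 + 0.843793 = 1.094266.
Q̄ = (S_0/π) × [bracket] = (1361/π) × 1.094266 = 474.06 W/m².
Daily total = Q̄ × 24.00 h × 3600 s/h = 474.06 × 24.00 × 3600 / 10⁶ = 40.96 MJ/m².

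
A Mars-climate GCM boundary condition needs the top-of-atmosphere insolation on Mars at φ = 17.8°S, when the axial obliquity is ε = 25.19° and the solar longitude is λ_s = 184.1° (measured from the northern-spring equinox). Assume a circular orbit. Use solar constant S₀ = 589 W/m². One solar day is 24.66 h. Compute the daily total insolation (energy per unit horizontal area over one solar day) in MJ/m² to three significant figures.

Solar declination: sin δ = sin ε · sin λ_s = sin 25.19° × sin 184.1° = -0.03043, so δ = -1.744°.
cos H₀ = −tan(-17.8°) tan(-1.744°) = -0.0098, H₀ = 1.5806 rad.
Bracket: H₀ sin φ sin δ + cos φ cos δ sin H₀ = 1.5806×-0.30570×-0.03043 + 0.95213×0.99954×0.99995 = 0.014703 + 0.951644 = 0.966347.
Q̄ = (S₀/π) × [bracket] = (589/π) × 0.966347 = 181.18 W/m².
Daily total = Q̄ × 24.66 h × 3600 s/h = 181.18 × 24.66 × 3600 / 10⁶ = 16.08 MJ/m².

16.1 MJ/m²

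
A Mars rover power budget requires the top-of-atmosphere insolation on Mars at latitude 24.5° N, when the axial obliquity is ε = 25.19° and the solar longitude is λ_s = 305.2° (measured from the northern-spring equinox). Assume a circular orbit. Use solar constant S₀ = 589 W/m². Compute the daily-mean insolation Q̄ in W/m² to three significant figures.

Solar declination: sin δ = sin ε · sin λ_s = sin 25.19° × sin 305.2° = -0.34779, so δ = -20.352°.
cos H₀ = −tan(+24.5°) tan(-20.352°) = 0.1691, H₀ = 1.4009 rad.
Bracket: H₀ sin φ sin δ + cos φ cos δ sin H₀ = 1.4009×0.41469×-0.34779 + 0.90996×0.93757×0.98561 = -0.202045 + 0.840874 = 0.638829.
Q̄ = (S₀/π) × [bracket] = (589/π) × 0.638829 = 119.8 W/m².

Q̄ ≈ 120 W/m²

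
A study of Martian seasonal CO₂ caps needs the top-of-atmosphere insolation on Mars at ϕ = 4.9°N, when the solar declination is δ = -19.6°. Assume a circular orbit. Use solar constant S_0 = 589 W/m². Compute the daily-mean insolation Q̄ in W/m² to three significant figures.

cos h₀ = −tan(+4.9°) tan(-19.600°) = 0.0305, h₀ = 1.5403 rad.
Bracket: h₀ sin ϕ sin δ + cos ϕ cos δ sin h₀ = 1.5403×0.08542×-0.33545 + 0.99635×0.94206×0.99953 = -0.044136 + 0.938180 = 0.894044.
Q̄ = (S_0/π) × [bracket] = (589/π) × 0.894044 = 167.6 W/m².

Q̄ ≈ 168 W/m²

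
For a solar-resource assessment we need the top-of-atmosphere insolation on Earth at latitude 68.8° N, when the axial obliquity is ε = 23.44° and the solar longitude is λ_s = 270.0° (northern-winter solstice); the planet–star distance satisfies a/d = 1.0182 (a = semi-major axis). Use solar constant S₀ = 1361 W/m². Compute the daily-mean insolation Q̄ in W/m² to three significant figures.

Q̄ ≈ 0.00 W/m²

Solar declination: sin δ = sin ε · sin λ_s = sin 23.44° × sin 270.0° = -0.39779, so δ = -23.440°.
cos H₀ = −tan(+68.8°) tan(-23.440°) = 1.1178 ≥ 1 ⇒ polar night, H₀ = 0 and Q̄ = 0.
Inverse-square distance factor (a/d)² = 1.0182² = 1.036731.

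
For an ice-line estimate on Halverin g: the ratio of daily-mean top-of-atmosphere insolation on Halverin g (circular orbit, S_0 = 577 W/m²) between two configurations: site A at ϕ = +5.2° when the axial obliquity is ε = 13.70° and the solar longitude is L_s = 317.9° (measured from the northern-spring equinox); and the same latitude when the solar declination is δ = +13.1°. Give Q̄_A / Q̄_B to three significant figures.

Q̄_A / Q̄_B ≈ 0.958

— Configuration A (ϕ=+5.2°):
Solar declination: sin δ = sin ε · sin L_s = sin 13.70° × sin 317.9° = -0.15878, so δ = -9.136°.
cos h₀ = −tan(+5.2°) tan(-9.136°) = 0.0146, h₀ = 1.5562 rad.
Bracket: h₀ sin ϕ sin δ + cos ϕ cos δ sin h₀ = 1.5562×0.09063×-0.15878 + 0.99588×0.98731×0.99989 = -0.022394 + 0.983134 = 0.960740.
Q̄ = (S_0/π) × [bracket] = (577/π) × 0.960740 = 176.45 W/m².
— Configuration B (ϕ=+5.2°):
cos h₀ = −tan(+5.2°) tan(+13.100°) = -0.0212, h₀ = 1.5920 rad.
Bracket: h₀ sin ϕ sin δ + cos ϕ cos δ sin h₀ = 1.5920×0.09063×0.22665 + 0.99588×0.97398×0.99978 = 0.032702 + 0.969754 = 1.002456.
Q̄ = (S_0/π) × [bracket] = (577/π) × 1.002456 = 184.12 W/m².
Ratio Q̄_A / Q̄_B = 176.45 / 184.12 = 0.9583.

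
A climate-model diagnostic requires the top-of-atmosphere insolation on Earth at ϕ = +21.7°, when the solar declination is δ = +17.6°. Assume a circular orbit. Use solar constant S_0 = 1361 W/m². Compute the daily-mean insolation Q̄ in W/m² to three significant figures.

cos h₀ = −tan(+21.7°) tan(+17.600°) = -0.1262, h₀ = 1.6974 rad.
Bracket: h₀ sin ϕ sin δ + cos ϕ cos δ sin h₀ = 1.6974×0.36975×0.30237 + 0.92913×0.95319×0.99200 = 0.189772 + 0.878552 = 1.068324.
Q̄ = (S_0/π) × [bracket] = (1361/π) × 1.068324 = 462.8 W/m².

Q̄ ≈ 463 W/m²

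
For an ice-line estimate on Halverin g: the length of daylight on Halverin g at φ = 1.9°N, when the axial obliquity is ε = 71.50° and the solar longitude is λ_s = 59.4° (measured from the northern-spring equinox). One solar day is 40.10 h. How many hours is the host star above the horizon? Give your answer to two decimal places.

20.65 h

Solar declination: sin δ = sin ε · sin λ_s = sin 71.50° × sin 59.4° = 0.81626, so δ = +54.712°.
cos H₀ = −tan φ · tan δ = −tan(+1.9°) × tan(+54.712°) = -0.0469, so H₀ = 1.6177 rad = 92.69°.
Daylight = 2H₀/(2π) × 40.10 h = (1.6177/π) × 40.10 = 20.65 h.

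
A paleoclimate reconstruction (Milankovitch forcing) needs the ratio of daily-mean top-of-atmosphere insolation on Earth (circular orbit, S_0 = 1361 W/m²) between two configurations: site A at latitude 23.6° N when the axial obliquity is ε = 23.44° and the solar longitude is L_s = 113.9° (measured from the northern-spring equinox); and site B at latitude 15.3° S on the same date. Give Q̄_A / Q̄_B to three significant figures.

Q̄_A / Q̄_B ≈ 1.45

— Configuration A (ϕ=+23.6°):
Solar declination: sin δ = sin ε · sin L_s = sin 23.44° × sin 113.9° = 0.36368, so δ = +21.326°.
cos h₀ = −tan(+23.6°) tan(+21.326°) = -0.1706, h₀ = 1.7422 rad.
Bracket: h₀ sin ϕ sin δ + cos ϕ cos δ sin h₀ = 1.7422×0.40035×0.36368 + 0.91636×0.93152×0.98535 = 0.253663 + 0.841102 = 1.094765.
Q̄ = (S_0/π) × [bracket] = (1361/π) × 1.094765 = 474.27 W/m².
— Configuration B (ϕ=-15.3°):
cos h₀ = −tan(-15.3°) tan(+21.326°) = 0.1068, h₀ = 1.4638 rad.
Bracket: h₀ sin ϕ sin δ + cos ϕ cos δ sin h₀ = 1.4638×-0.26387×0.36368 + 0.96456×0.93152×0.99428 = -0.140472 + 0.893367 = 0.752895.
Q̄ = (S_0/π) × [bracket] = (1361/π) × 0.752895 = 326.17 W/m².
Ratio Q̄_A / Q̄_B = 474.27 / 326.17 = 1.454.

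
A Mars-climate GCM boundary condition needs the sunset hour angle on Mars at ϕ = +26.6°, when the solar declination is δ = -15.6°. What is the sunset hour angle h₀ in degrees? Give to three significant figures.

h₀ = 82.0°

cos h₀ = −tan ϕ · tan δ = −tan(+26.6°) × tan(-15.600°) = 0.1398, so h₀ = 1.4305 rad = 81.96°.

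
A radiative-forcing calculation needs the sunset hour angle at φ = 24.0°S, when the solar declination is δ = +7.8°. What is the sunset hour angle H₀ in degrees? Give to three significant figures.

H₀ = 86.5°

cos H₀ = −tan φ · tan δ = −tan(-24.0°) × tan(+7.800°) = 0.0610, so H₀ = 1.5098 rad = 86.50°.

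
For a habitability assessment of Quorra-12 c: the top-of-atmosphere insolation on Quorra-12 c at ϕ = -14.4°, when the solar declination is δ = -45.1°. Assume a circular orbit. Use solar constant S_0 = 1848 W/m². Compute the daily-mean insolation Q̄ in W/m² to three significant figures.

cos h₀ = −tan(-14.4°) tan(-45.100°) = -0.2577, h₀ = 1.8314 rad.
Bracket: h₀ sin ϕ sin δ + cos ϕ cos δ sin h₀ = 1.8314×-0.24869×-0.70834 + 0.96858×0.70587×0.96624 = 0.322614 + 0.660610 = 0.983224.
Q̄ = (S_0/π) × [bracket] = (1848/π) × 0.983224 = 578.4 W/m².

Q̄ ≈ 578 W/m²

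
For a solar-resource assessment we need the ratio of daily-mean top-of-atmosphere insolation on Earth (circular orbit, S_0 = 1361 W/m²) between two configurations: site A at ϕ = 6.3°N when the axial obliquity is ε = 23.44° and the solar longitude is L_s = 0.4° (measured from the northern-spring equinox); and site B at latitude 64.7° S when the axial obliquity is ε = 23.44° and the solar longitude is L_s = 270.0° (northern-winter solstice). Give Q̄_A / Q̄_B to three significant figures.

Q̄_A / Q̄_B ≈ 0.873

— Configuration A (ϕ=+6.3°):
Solar declination: sin δ = sin ε · sin L_s = sin 23.44° × sin 0.4° = 0.00278, so δ = +0.159°.
cos h₀ = −tan(+6.3°) tan(+0.159°) = -0.0003, h₀ = 1.5711 rad.
Bracket: h₀ sin ϕ sin δ + cos ϕ cos δ sin h₀ = 1.5711×0.10973×0.00278 + 0.99396×1.00000×1.00000 = 0.000479 + 0.993960 = 0.994439.
Q̄ = (S_0/π) × [bracket] = (1361/π) × 0.994439 = 430.81 W/m².
— Configuration B (ϕ=-64.7°):
Solar declination: sin δ = sin ε · sin L_s = sin 23.44° × sin 270.0° = -0.39779, so δ = -23.440°.
cos h₀ = −tan(-64.7°) tan(-23.440°) = -0.9172, h₀ = 2.7318 rad.
Bracket: h₀ sin ϕ sin δ + cos ϕ cos δ sin h₀ = 2.7318×-0.90408×-0.39779 + 0.42736×0.91748×0.39838 = 0.982448 + 0.156203 = 1.138651.
Q̄ = (S_0/π) × [bracket] = (1361/π) × 1.138651 = 493.29 W/m².
Ratio Q̄_A / Q̄_B = 430.81 / 493.29 = 0.8733.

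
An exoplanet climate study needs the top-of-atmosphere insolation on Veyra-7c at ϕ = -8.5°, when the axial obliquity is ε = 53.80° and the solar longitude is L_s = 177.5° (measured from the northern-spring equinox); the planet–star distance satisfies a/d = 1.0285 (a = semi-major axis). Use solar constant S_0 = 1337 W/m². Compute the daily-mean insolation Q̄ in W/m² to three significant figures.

Solar declination: sin δ = sin ε · sin L_s = sin 53.80° × sin 177.5° = 0.03520, so δ = +2.017°.
cos h₀ = −tan(-8.5°) tan(+2.017°) = 0.0053, h₀ = 1.5655 rad.
Bracket: h₀ sin ϕ sin δ + cos ϕ cos δ sin h₀ = 1.5655×-0.14781×0.03520 + 0.98902×0.99938×0.99999 = -0.008145 + 0.988397 = 0.980252.
Inverse-square distance factor (a/d)² = 1.0285² = 1.057812.
Q̄ = (S_0/π) × 1.057812 × [bracket] = (1337/π) × 1.057812 × 0.980252 = 441.3 W/m².

Q̄ ≈ 441 W/m²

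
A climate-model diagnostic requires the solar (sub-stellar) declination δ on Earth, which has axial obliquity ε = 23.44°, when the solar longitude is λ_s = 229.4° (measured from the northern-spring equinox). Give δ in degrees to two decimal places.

δ = -17.58°

sin δ = sin ε · sin λ_s = sin 23.44° × sin 229.4° = -0.302029.
δ = arcsin(-0.302029) = -17.58°.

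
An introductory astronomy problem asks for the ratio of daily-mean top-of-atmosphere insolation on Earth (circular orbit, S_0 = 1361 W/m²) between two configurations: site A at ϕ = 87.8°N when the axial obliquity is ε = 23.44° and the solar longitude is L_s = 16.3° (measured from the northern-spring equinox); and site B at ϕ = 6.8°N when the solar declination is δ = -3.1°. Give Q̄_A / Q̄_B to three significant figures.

— Configuration A (ϕ=+87.8°):
Solar declination: sin δ = sin ε · sin L_s = sin 23.44° × sin 16.3° = 0.11165, so δ = +6.410°.
cos h₀ = −tan(+87.8°) tan(+6.410°) = -2.9245 ≤ −1 ⇒ polar day, h₀ = π.
Bracket: h₀ sin ϕ sin δ + cos ϕ cos δ sin h₀ = 3.1416×0.99926×0.11165 + 0.03839×0.99375×0.00000 = 0.350500 + 0.000000 = 0.350500.
Q̄ = (S_0/π) × [bracket] = (1361/π) × 0.350500 = 151.84 W/m².
— Configuration B (ϕ=+6.8°):
cos h₀ = −tan(+6.8°) tan(-3.100°) = 0.0065, h₀ = 1.5643 rad.
Bracket: h₀ sin ϕ sin δ + cos ϕ cos δ sin h₀ = 1.5643×0.11840×-0.05408 + 0.99297×0.99854×0.99998 = -0.010016 + 0.991500 = 0.981484.
Q̄ = (S_0/π) × [bracket] = (1361/π) × 0.981484 = 425.20 W/m².
Ratio Q̄_A / Q̄_B = 151.84 / 425.20 = 0.3571.

Q̄_A / Q̄_B ≈ 0.357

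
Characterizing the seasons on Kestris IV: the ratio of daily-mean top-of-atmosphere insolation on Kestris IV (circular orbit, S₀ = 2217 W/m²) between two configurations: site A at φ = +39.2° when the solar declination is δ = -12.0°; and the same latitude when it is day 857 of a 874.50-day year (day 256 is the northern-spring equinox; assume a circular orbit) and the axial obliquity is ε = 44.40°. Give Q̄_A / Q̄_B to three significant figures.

Q̄_A / Q̄_B ≈ 5.76

— Configuration A (φ=+39.2°):
cos H₀ = −tan(+39.2°) tan(-12.000°) = 0.1734, H₀ = 1.3966 rad.
Bracket: H₀ sin φ sin δ + cos φ cos δ sin H₀ = 1.3966×0.63203×-0.20791 + 0.77494×0.97815×0.98486 = -0.183521 + 0.746531 = 0.563010.
Q̄ = (S₀/π) × [bracket] = (2217/π) × 0.563010 = 397.31 W/m².
— Configuration B (φ=+39.2°):
Solar longitude: λ_s = 360° × (857 − 256)/874.50 = 247.410°.
sin δ = sin 44.40° × sin 247.410° = -0.64598, so δ = -40.239°.
cos H₀ = −tan(+39.2°) tan(-40.239°) = 0.6902, H₀ = 0.8091 rad.
Bracket: H₀ sin φ sin δ + cos φ cos δ sin H₀ = 0.8091×0.63203×-0.64598 + 0.77494×0.76335×0.72364 = -0.330338 + 0.428070 = 0.097732.
Q̄ = (S₀/π) × [bracket] = (2217/π) × 0.097732 = 68.969 W/m².
Ratio Q̄_A / Q̄_B = 397.31 / 68.969 = 5.761.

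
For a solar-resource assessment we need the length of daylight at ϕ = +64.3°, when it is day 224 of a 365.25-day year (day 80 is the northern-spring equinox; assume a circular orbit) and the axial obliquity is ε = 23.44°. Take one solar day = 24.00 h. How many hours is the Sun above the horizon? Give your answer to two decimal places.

16.23 h

Solar longitude: L_s = 360° × (224 − 80)/365.25 = 141.930°.
sin δ = sin 23.44° × sin 141.930° = 0.24528, so δ = +14.199°.
cos h₀ = −tan ϕ · tan δ = −tan(+64.3°) × tan(+14.199°) = -0.5257, so h₀ = 2.1244 rad = 121.72°.
Daylight = 2h₀/(2π) × 24.00 h = (2.1244/π) × 24.00 = 16.23 h.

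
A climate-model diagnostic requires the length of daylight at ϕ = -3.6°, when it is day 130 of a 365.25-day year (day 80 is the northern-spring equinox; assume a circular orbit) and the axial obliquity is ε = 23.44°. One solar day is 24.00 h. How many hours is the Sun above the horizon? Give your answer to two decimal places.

Solar longitude: L_s = 360° × (130 − 80)/365.25 = 49.281°.
sin δ = sin 23.44° × sin 49.281° = 0.30149, so δ = +17.547°.
cos h₀ = −tan ϕ · tan δ = −tan(-3.6°) × tan(+17.547°) = 0.0199, so h₀ = 1.5509 rad = 88.86°.
Daylight = 2h₀/(2π) × 24.00 h = (1.5509/π) × 24.00 = 11.85 h.

11.85 h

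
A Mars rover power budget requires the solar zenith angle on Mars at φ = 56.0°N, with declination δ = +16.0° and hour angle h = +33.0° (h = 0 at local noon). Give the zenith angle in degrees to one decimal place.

cos θ_z = sin φ sin δ + cos φ cos δ cos h = 0.228514 + 0.450811 = 0.679325.
θ_z = arccos(0.679325) = 47.2°.

θ_z = 47.2°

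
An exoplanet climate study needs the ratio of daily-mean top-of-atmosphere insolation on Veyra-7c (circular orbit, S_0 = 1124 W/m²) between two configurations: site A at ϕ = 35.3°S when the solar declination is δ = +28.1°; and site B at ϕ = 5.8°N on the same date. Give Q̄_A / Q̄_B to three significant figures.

— Configuration A (ϕ=-35.3°):
cos h₀ = −tan(-35.3°) tan(+28.100°) = 0.3781, h₀ = 1.1831 rad.
Bracket: h₀ sin ϕ sin δ + cos ϕ cos δ sin h₀ = 1.1831×-0.57786×0.47101 + 0.81614×0.88213×0.92578 = -0.322014 + 0.666508 = 0.344494.
Q̄ = (S_0/π) × [bracket] = (1124/π) × 0.344494 = 123.25 W/m².
— Configuration B (ϕ=+5.8°):
cos h₀ = −tan(+5.8°) tan(+28.100°) = -0.0542, h₀ = 1.6251 rad.
Bracket: h₀ sin ϕ sin δ + cos ϕ cos δ sin h₀ = 1.6251×0.10106×0.47101 + 0.99488×0.88213×0.99853 = 0.077355 + 0.876323 = 0.953678.
Q̄ = (S_0/π) × [bracket] = (1124/π) × 0.953678 = 341.21 W/m².
Ratio Q̄_A / Q̄_B = 123.25 / 341.21 = 0.3612.

Q̄_A / Q̄_B ≈ 0.361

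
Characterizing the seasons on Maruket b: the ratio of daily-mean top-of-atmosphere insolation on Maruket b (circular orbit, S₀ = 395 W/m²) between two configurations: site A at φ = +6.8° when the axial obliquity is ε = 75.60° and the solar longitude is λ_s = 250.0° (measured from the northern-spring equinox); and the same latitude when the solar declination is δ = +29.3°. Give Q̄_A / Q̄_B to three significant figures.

Q̄_A / Q̄_B ≈ 0.267

— Configuration A (φ=+6.8°):
Solar declination: sin δ = sin ε · sin λ_s = sin 75.60° × sin 250.0° = -0.91017, so δ = -65.529°.
cos H₀ = −tan(+6.8°) tan(-65.529°) = 0.2620, H₀ = 1.3057 rad.
Bracket: H₀ sin φ sin δ + cos φ cos δ sin H₀ = 1.3057×0.11840×-0.91017 + 0.99297×0.41423×0.96507 = -0.140708 + 0.396951 = 0.256243.
Q̄ = (S₀/π) × [bracket] = (395/π) × 0.256243 = 32.218 W/m².
— Configuration B (φ=+6.8°):
cos H₀ = −tan(+6.8°) tan(+29.300°) = -0.0669, H₀ = 1.6378 rad.
Bracket: H₀ sin φ sin δ + cos φ cos δ sin H₀ = 1.6378×0.11840×0.48938 + 0.99297×0.87207×0.99776 = 0.094898 + 0.864000 = 0.958898.
Q̄ = (S₀/π) × [bracket] = (395/π) × 0.958898 = 120.56 W/m².
Ratio Q̄_A / Q̄_B = 32.218 / 120.56 = 0.2672.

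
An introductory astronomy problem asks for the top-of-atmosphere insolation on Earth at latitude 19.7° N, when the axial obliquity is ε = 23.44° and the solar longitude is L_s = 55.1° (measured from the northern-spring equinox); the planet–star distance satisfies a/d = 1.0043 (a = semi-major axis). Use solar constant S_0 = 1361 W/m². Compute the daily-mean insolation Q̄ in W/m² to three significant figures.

Solar declination: sin δ = sin ε · sin L_s = sin 23.44° × sin 55.1° = 0.32625, so δ = +19.041°.
cos h₀ = −tan(+19.7°) tan(+19.041°) = -0.1236, h₀ = 1.6947 rad.
Bracket: h₀ sin ϕ sin δ + cos ϕ cos δ sin h₀ = 1.6947×0.33710×0.32625 + 0.94147×0.94528×0.99234 = 0.186381 + 0.883136 = 1.069517.
Inverse-square distance factor (a/d)² = 1.0043² = 1.008618.
Q̄ = (S_0/π) × 1.008618 × [bracket] = (1361/π) × 1.008618 × 1.069517 = 467.3 W/m².

Q̄ ≈ 467 W/m²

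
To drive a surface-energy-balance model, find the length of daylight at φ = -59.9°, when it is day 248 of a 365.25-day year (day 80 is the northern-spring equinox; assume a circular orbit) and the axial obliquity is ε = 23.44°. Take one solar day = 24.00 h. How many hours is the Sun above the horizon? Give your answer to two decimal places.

Solar longitude: λ_s = 360° × (248 − 80)/365.25 = 165.585°.
sin δ = sin 23.44° × sin 165.585° = 0.09903, so δ = +5.683°.
cos H₀ = −tan φ · tan δ = −tan(-59.9°) × tan(+5.683°) = 0.1717, so H₀ = 1.3983 rad = 80.11°.
Daylight = 2H₀/(2π) × 24.00 h = (1.3983/π) × 24.00 = 10.68 h.

10.68 h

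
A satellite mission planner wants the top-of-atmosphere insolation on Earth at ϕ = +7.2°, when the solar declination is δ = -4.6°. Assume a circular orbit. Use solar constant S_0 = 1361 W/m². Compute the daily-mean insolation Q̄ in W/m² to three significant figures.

cos h₀ = −tan(+7.2°) tan(-4.600°) = 0.0102, h₀ = 1.5606 rad.
Bracket: h₀ sin ϕ sin δ + cos ϕ cos δ sin h₀ = 1.5606×0.12533×-0.08020 + 0.99211×0.99678×0.99995 = -0.015686 + 0.988866 = 0.973180.
Q̄ = (S_0/π) × [bracket] = (1361/π) × 0.973180 = 421.6 W/m².

Q̄ ≈ 422 W/m²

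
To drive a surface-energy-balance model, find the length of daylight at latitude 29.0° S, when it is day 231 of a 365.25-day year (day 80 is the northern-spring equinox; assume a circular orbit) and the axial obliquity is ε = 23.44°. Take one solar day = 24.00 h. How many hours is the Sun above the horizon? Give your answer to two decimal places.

11.11 h

Solar longitude: λ_s = 360° × (231 − 80)/365.25 = 148.830°.
sin δ = sin 23.44° × sin 148.830° = 0.20589, so δ = +11.882°.
cos H₀ = −tan φ · tan δ = −tan(-29.0°) × tan(+11.882°) = 0.1166, so H₀ = 1.4539 rad = 83.30°.
Daylight = 2H₀/(2π) × 24.00 h = (1.4539/π) × 24.00 = 11.11 h.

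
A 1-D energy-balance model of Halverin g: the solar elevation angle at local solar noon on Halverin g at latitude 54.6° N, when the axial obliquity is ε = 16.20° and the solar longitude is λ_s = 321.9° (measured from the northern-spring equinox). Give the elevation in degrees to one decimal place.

Solar declination: sin δ = sin ε · sin λ_s = sin 16.20° × sin 321.9° = -0.17215, so δ = -9.913°.
At local noon the hour angle is zero, so the zenith angle equals |φ − δ| = |+54.6° − (-9.913°)| = 64.513°.
Elevation = 90° − 64.513° = 25.5°.

25.5°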